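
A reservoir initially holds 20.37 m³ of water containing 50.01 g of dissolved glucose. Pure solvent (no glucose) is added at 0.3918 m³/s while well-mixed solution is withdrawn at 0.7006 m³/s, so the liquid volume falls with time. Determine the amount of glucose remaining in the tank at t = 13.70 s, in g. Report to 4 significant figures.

29.49 g

Let m(t) be the amount of glucose. Volume: V(t) = V₀ + (Q_in − Q_out) t = 20.37 − 0.308800 t; V(13.70) = 16.1394 m³.
Solute balance: dm/dt = 0 − Q_out C = −Q_out m/V(t).
Separate: dm/m = −Q_out dt/V(t) ⇒ ln(m/m₀) = −(Q_out/(Q_in−Q_out)) ln(V/V₀).
m = m₀ (V₀/V)^(Q_out/(Q_in−Q_out)) = 50.01 × (20.37/16.1394)^(-2.26878) = 29.4902 g.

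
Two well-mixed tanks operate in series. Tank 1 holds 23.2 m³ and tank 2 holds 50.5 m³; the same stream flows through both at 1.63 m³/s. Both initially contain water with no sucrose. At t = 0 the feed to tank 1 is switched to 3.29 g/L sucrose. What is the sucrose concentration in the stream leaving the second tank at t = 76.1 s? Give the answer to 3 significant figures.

2.78 g/L

Each tank obeys Vᵢ dCᵢ/dt = Q(Cᵢ₋₁ − Cᵢ), so τᵢ = Vᵢ/Q.
τ₁ = 23.2/1.63 = 14.233 s; τ₂ = 50.5/1.63 = 30.982 s.
Solving the cascade with C₁(0)=C₂(0)=0 gives C₂(t) = C_in[1 − (τ₁ e^(−t/τ₁) − τ₂ e^(−t/τ₂))/(τ₁ − τ₂)].
At t = 76.1: e^(−t/τ₁) = 0.0047639, e^(−t/τ₂) = 0.085752.
C₂ = 3.29·[1 − (14.233·0.0047639 − 30.982·0.085752)/(-16.748)] = 3.29·0.84542 = 2.7814 g/L.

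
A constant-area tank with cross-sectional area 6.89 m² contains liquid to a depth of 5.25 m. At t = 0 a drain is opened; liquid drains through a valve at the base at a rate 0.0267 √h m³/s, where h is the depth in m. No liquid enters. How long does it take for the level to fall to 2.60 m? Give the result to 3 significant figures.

A dh/dt = −Q_out = −0.0267 √h.
∫ h^(−1/2) dh = −(0.0267/A) ∫ dt, giving 2√h = 2√h₀ − (0.0267/A) t.
t = 2A(√h₀ − √h)/0.0267 = 2·6.89·(√5.25 − √2.60)/0.0267
  = 13.780 × (2.2913 − 1.6125) / 0.0267 = 350.35 s.

350 s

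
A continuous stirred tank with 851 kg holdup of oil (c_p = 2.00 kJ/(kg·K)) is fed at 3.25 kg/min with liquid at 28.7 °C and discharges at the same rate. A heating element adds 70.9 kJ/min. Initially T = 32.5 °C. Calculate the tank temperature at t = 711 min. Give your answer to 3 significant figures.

M c_p dT/dt = ṁ c_p (T_in − T) + Q̇.
τ = M/ṁ = 261.85 min; T_ss = T_in + Q̇/(ṁ c_p) = 28.7 + 70.9/(3.25·2.00) = 39.608 °C.
This is linear first-order; T(t) = T_ss + (T₀ − T_ss) e^(−t/τ).
T(711) = 39.608 + (-7.1077)·e^(−711/261.85) = 39.608 + (-7.1077)·0.066183 = 39.137 °C.

39.1 °C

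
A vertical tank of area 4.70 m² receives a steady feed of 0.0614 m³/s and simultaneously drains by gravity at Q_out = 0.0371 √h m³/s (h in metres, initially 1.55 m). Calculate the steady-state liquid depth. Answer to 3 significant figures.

Level balance: A dh/dt = 0.0614 − 0.0371 √h. Setting dh/dt = 0:
Q_in = 0.0371 √h_ss ⇒ √h_ss = 0.0614/0.0371 = 1.6550.
h_ss = 1.6550² = 2.7390 m. (Since h₀ = 1.55 m < h_ss, the level will rise toward this value.)

2.74 m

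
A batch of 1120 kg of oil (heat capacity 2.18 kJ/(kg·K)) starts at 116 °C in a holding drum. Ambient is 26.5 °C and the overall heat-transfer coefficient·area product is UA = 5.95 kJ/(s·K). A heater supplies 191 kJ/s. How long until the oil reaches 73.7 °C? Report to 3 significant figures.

548 s

Lumped-capacitance energy balance: M c_p dT/dt = UA(T_amb − T) + Q̇.
τ = M c_p/UA = 410.35 s; T_ss = T_amb + Q̇/UA = 26.5 + 191/5.95 = 58.601 °C.
T(t) = T_ss + (T₀ − T_ss)e^(−t/τ); set T = 73.7:
t = −τ ln[(T − T_ss)/(T₀ − T_ss)] = −410.35 · ln(0.26306) = 547.98 s.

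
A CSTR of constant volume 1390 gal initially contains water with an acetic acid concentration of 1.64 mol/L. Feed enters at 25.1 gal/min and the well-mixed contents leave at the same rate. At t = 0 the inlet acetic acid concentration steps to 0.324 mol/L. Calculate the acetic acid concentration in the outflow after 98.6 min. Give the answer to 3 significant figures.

0.546 mol/L

Transient balance on the dissolved component: V dC/dt = Q(C_in − C).
So dC/dt = (C_in − C)/τ with τ = V/Q = 1390/25.1 = 55.378 min.
C approaches C_in exponentially: C(t) = C_in + (C₀ − C_in) e^(−t/τ).
C(98.6) = 0.324 + (1.64 − 0.324)·e^(−98.6/55.378) = 0.324 + (1.3160)·0.16856 = 0.54582 mol/L.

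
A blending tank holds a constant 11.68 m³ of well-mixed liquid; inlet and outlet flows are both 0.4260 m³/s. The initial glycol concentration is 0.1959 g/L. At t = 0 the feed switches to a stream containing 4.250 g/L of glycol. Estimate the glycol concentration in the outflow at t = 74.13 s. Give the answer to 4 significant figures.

Mass balance on the solute (V constant): V dC/dt = Q(C_in − C).
Rewrite as dC/dt + C/τ = C_in/τ, τ = V/Q = 27.4178 s.
Solution: C(t) = C_in + (C₀ − C_in) e^(−t/τ).
C(74.13) = 4.250 + (0.1959 − 4.250)·e^(−74.13/27.4178) = 4.250 + (-4.05410)·0.0669564 = 3.97855 g/L.

3.979 g/L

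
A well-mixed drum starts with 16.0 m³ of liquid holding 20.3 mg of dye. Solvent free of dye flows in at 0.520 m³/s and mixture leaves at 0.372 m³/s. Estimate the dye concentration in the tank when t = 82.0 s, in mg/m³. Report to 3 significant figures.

0.175 mg/m³

Total volume: dV/dt = Q_in − Q_out = 0.14800 m³/s, so V(t) = 16.0 + 0.14800 t and V(82.0) = 28.136 m³.
Species balance (pure solvent in): dm/dt = −Q_out · m/V(t).
dm/m = −Q_out dt/(V₀ + 0.14800 t); integrating gives ln(m/m₀) = −(Q_out/(Q_in−Q_out)) ln(V/V₀).
m = m₀ (V₀/V)^(Q_out/(Q_in−Q_out)) = 20.3 × (16.0/28.136)^(2.5135) = 4.9128 mg.
C = m/V = 4.9128/28.136 = 0.17461 mg/m³.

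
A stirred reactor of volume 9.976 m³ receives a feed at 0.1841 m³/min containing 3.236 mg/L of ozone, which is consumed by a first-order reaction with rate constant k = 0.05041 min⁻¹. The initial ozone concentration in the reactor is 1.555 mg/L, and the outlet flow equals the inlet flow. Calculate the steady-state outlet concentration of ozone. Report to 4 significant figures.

Species balance: V dC/dt = Q C_in − Q C − k V C.
Steady state (dC/dt = 0): C_ss = Q C_in/(Q + kV) = C_in/(1 + kV/Q).
C_ss = 0.1841·3.236/(0.1841 + 0.05041·9.976) = 0.595748/0.686990 = 0.867185 mg/L.

0.8672 mg/L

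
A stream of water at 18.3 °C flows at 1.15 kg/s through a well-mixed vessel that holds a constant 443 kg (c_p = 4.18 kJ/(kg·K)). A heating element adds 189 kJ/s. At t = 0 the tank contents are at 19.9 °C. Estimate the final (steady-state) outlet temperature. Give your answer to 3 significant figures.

57.6 °C

M c_p dT/dt = ṁ c_p (T_in − T) + Q̇.
At steady state dT/dt = 0 ⇒ T_ss = T_in + Q̇/(ṁ c_p) = 18.3 + 189/(1.15·4.18) = 57.618 °C.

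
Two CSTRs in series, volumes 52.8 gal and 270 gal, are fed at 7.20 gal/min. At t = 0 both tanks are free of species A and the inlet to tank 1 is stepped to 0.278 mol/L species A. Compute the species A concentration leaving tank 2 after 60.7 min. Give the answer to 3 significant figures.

0.210 mol/L

Time constants: τᵢ = Vᵢ/Q for each well-mixed tank.
τ₁ = 52.8/7.20 = 7.3333 min; τ₂ = 270/7.20 = 37.500 min.
Tank 1: C₁ = C_in(1 − e^(−t/τ₁)). Tank 2 (τ₁ ≠ τ₂): C₂ = C_in[1 − (τ₁ e^(−t/τ₁) − τ₂ e^(−t/τ₂))/(τ₁ − τ₂)].
At t = 60.7: e^(−t/τ₁) = 0.00025423, e^(−t/τ₂) = 0.19816.
C₂ = 0.278·[1 − (7.3333·0.00025423 − 37.500·0.19816)/(-30.167)] = 0.278·0.75373 = 0.20954 mol/L.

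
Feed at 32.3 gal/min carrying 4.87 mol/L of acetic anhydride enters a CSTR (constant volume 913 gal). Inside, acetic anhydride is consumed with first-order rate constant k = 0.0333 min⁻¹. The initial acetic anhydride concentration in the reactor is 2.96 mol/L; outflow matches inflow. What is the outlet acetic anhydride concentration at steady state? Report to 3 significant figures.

V dC/dt = Q(C_in − C) − k V C.
At steady state: 0 = Q C_in − (Q + kV) C_ss, so C_ss = Q C_in/(Q + kV).
C_ss = 32.3·4.87/(32.3 + 0.0333·913) = 157.30/62.703 = 2.5087 mol/L.

2.51 mol/L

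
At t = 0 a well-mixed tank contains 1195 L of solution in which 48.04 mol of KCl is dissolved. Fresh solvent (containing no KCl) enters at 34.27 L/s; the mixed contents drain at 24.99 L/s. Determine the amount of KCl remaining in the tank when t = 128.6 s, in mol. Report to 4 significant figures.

7.443 mol

Let m(t) be the amount of KCl. Volume: V(t) = V₀ + (Q_in − Q_out) t = 1195 + 9.28000 t; V(128.6) = 2388.41 L.
Species balance (pure solvent in): dm/dt = −Q_out · m/V(t).
dm/m = −Q_out dt/(V₀ + 9.28000 t); integrating gives ln(m/m₀) = −(Q_out/(Q_in−Q_out)) ln(V/V₀).
m = m₀ (V₀/V)^(Q_out/(Q_in−Q_out)) = 48.04 × (1195/2388.41)^(2.69289) = 7.44290 mol.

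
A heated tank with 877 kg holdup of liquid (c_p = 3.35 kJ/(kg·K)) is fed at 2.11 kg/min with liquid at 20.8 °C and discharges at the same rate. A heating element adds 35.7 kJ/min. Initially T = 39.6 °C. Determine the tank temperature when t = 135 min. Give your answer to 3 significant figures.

35.8 °C

M c_p dT/dt = ṁ c_p (T_in − T) + Q̇.
τ = M/ṁ = 415.64 min; T_ss = T_in + Q̇/(ṁ c_p) = 20.8 + 35.7/(2.11·3.35) = 25.851 °C.
T approaches T_ss exponentially: T(t) = T_ss + (T₀ − T_ss) e^(−t/τ).
T(135) = 25.851 + (13.749)·e^(−135/415.64) = 25.851 + (13.749)·0.72267 = 35.787 °C.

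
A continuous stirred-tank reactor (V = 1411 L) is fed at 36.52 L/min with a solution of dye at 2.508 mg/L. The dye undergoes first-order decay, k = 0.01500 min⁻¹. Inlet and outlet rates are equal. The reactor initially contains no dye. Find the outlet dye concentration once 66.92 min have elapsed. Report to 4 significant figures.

Species balance: V dC/dt = Q C_in − Q C − k V C.
This is linear with rate a = Q/V + k = 0.0408824 min⁻¹.
C_ss = Q C_in/(Q + kV) = 1.58780 mg/L; C(t) = C_ss + (C₀ − C_ss) e^(−a t).
C(66.92) = 1.58780 + (-1.58780)·e^(−0.0408824·66.92) = 1.58780 + (-1.58780)·0.0648391 = 1.48485 mg/L.

1.485 mg/L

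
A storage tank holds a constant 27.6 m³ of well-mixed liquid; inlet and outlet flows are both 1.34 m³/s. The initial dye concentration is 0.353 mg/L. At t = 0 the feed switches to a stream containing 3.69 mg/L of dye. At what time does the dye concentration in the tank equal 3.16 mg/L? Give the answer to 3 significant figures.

Mass balance on the solute (V constant): V dC/dt = Q(C_in − C), so τ = V/Q = 20.597 s.
C(t) = C_in + (C₀ − C_in) e^(−t/τ). Set C = 3.16 and solve for t:
e^(−t/τ) = (C − C_in)/(C₀ − C_in) = (3.16 − 3.69)/(0.353 − 3.69) = 0.15883
t = −τ ln(…) = 20.597 × 1.8400 = 37.897 s.

37.9 s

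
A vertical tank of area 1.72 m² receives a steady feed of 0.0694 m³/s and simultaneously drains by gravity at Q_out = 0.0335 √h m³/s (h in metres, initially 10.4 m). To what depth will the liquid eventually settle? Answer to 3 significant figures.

4.29 m

Unsteady balance on liquid volume: A dh/dt = Q_in − 0.0335 √h. At steady state dh/dt = 0:
Q_in = 0.0335 √h_ss ⇒ √h_ss = 0.0694/0.0335 = 2.0716.
h_ss = 2.0716² = 4.2917 m. (Since h₀ = 10.4 m > h_ss, the level will fall toward this value.)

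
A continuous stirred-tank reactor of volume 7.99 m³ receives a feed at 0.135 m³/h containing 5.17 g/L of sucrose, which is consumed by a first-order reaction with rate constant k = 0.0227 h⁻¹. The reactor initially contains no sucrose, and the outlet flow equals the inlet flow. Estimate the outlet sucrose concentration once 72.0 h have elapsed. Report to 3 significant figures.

Accumulation = in − out − consumed: V dC/dt = Q C_in − Q C − k V C.
dC/dt = (Q/V) C_in − (Q/V + k) C; effective rate a = Q/V + k = 0.016896 + 0.0227 = 0.039596 h⁻¹.
C_ss = Q C_in/(Q + kV) = 2.2061 g/L; C(t) = C_ss + (C₀ − C_ss) e^(−a t).
C(72.0) = 2.2061 + (-2.2061)·e^(−0.039596·72.0) = 2.2061 + (-2.2061)·0.057791 = 2.0786 g/L.

2.08 g/L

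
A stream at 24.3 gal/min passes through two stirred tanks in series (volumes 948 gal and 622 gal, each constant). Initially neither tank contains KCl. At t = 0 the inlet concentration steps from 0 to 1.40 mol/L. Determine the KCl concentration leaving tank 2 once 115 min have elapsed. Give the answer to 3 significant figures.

1.22 mol/L

Each tank obeys Vᵢ dCᵢ/dt = Q(Cᵢ₋₁ − Cᵢ), so τᵢ = Vᵢ/Q.
τ₁ = 948/24.3 = 39.012 min; τ₂ = 622/24.3 = 25.597 min.
Tank 1: C₁ = C_in(1 − e^(−t/τ₁)). Tank 2 (τ₁ ≠ τ₂): C₂ = C_in[1 − (τ₁ e^(−t/τ₁) − τ₂ e^(−t/τ₂))/(τ₁ − τ₂)].
At t = 115: e^(−t/τ₁) = 0.052456, e^(−t/τ₂) = 0.011190.
C₂ = 1.40·[1 − (39.012·0.052456 − 25.597·0.011190)/(13.416)] = 1.40·0.86881 = 1.2163 mol/L.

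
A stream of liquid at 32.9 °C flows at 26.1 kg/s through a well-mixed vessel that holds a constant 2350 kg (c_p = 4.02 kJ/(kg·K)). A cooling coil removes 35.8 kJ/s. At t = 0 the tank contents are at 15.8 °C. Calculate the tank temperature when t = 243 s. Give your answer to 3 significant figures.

First-law balance (no shaft work): M c_p dT/dt = ṁ c_p (T_in − T) − 35.8.
Rearrange: dT/dt = (T_ss − T)/τ with τ = M/ṁ = 90.038 s and T_ss = T_in − Q̇/(ṁ c_p) = 32.559 °C.
T approaches T_ss exponentially: T(t) = T_ss + (T₀ − T_ss) e^(−t/τ).
T(243) = 32.559 + (-16.759)·e^(−243/90.038) = 32.559 + (-16.759)·0.067283 = 31.431 °C.

31.4 °C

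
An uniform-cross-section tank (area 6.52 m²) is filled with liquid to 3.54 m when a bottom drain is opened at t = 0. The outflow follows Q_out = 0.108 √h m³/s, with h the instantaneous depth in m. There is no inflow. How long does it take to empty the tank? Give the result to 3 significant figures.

Volume balance on the tank: A dh/dt = −0.108 √h.
Separate and integrate: 2(√h − √h₀) = −(0.108/A) t.
Set h = 0: 2√h₀ = (0.108/A) t_empty ⇒ t_empty = 2A√h₀/0.108.
t_empty = 2·6.52·√3.54/0.108 = 13.040·1.8815/0.108 = 227.17 s.

227 s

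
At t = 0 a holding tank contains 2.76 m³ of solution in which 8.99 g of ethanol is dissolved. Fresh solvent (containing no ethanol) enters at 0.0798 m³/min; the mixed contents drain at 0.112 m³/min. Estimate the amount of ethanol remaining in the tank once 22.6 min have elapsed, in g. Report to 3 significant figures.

3.10 g

Let m(t) be the amount of ethanol. Volume: V(t) = V₀ + (Q_in − Q_out) t = 2.76 − 0.032200 t; V(22.6) = 2.0323 m³.
Species balance (pure solvent in): dm/dt = −Q_out · m/V(t).
Separate: dm/m = −Q_out dt/V(t) ⇒ ln(m/m₀) = −(Q_out/(Q_in−Q_out)) ln(V/V₀).
m = m₀ (V₀/V)^(Q_out/(Q_in−Q_out)) = 8.99 × (2.76/2.0323)^(-3.4783) = 3.1003 g.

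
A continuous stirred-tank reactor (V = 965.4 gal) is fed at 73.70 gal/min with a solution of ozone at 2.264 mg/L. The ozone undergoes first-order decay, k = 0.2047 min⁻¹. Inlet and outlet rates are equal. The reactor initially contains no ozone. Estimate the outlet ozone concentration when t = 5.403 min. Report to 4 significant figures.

0.4803 mg/L

Accumulation = in − out − consumed: V dC/dt = Q C_in − Q C − k V C.
dC/dt = (Q/V) C_in − (Q/V + k) C; effective rate a = Q/V + k = 0.0763414 + 0.2047 = 0.281041 min⁻¹.
C_ss = Q C_in/(Q + kV) = 0.614988 mg/L; C(t) = C_ss + (C₀ − C_ss) e^(−a t).
C(5.403) = 0.614988 + (-0.614988)·e^(−0.281041·5.403) = 0.614988 + (-0.614988)·0.219047 = 0.480276 mg/L.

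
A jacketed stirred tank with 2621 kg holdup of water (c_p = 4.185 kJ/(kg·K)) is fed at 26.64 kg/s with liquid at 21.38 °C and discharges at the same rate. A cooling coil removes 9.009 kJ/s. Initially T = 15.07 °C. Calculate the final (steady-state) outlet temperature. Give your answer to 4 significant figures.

First-law balance (no shaft work): M c_p dT/dt = ṁ c_p (T_in − T) − 9.009.
At steady state dT/dt = 0 ⇒ T_ss = T_in − Q̇/(ṁ c_p) = 21.38 − 9.009/(26.64·4.185) = 21.2992 °C.

21.30 °C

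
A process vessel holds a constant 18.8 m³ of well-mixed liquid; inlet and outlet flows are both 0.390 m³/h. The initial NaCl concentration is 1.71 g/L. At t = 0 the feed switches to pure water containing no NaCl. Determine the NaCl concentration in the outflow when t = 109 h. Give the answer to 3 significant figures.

Species balance on the tank: V dC/dt = Q(C_in − C).
Rewrite as dC/dt + C/τ = C_in/τ, τ = V/Q = 48.205 h.
This is linear first-order; C(t) = C_in + (C₀ − C_in) e^(−t/τ).
C(109) = 0 + (1.71 − 0)·e^(−109/48.205) = 0 + (1.7100)·0.10423 = 0.17823 g/L.

0.178 g/L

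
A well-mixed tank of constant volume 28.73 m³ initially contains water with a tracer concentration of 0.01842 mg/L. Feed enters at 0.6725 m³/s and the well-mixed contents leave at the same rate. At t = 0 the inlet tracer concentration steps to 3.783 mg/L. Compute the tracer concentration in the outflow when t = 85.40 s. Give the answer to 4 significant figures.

Unsteady species balance (constant V, well mixed): V dC/dt = Q(C_in − C).
Time constant τ = V/Q = 28.73/0.6725 = 42.7212 s.
C approaches C_in exponentially: C(t) = C_in + (C₀ − C_in) e^(−t/τ).
C(85.40) = 3.783 + (0.01842 − 3.783)·e^(−85.40/42.7212) = 3.783 + (-3.76458)·0.135470 = 3.27301 mg/L.

3.273 mg/L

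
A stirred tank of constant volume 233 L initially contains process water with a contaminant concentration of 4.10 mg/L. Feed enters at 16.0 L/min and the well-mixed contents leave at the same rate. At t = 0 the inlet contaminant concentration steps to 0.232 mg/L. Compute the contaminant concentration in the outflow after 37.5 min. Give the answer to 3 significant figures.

Transient balance on the dissolved component: V dC/dt = Q(C_in − C).
So dC/dt = (C_in − C)/τ with τ = V/Q = 233/16.0 = 14.562 min.
Solution: C(t) = C_in + (C₀ − C_in) e^(−t/τ).
C(37.5) = 0.232 + (4.10 − 0.232)·e^(−37.5/14.562) = 0.232 + (3.8680)·0.076146 = 0.52653 mg/L.

0.527 mg/L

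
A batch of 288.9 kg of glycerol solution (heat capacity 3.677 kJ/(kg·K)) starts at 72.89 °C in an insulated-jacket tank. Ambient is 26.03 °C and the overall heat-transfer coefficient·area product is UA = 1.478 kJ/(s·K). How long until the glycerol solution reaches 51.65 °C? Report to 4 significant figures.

434.0 s

Lumped-capacitance energy balance: M c_p dT/dt = UA(T_amb − T).
τ = M c_p/UA = 718.732 s; T_ss = T_amb = 26.0300 °C.
T(t) = T_ss + (T₀ − T_ss)e^(−t/τ); set T = 51.65:
t = −τ ln[(T − T_ss)/(T₀ − T_ss)] = −718.732 · ln(0.546735) = 433.964 s.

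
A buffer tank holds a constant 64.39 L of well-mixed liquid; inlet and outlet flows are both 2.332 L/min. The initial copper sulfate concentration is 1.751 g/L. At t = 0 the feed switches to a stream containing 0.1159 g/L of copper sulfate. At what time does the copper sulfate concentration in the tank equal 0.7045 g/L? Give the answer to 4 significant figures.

Species balance: V dC/dt = Q(C_in − C) ⇒ τ = V/Q = 27.6115 min.
C(t) = C_in + (C₀ − C_in) e^(−t/τ). Set C = 0.7045 and solve for t:
e^(−t/τ) = (C − C_in)/(C₀ − C_in) = (0.7045 − 0.1159)/(1.751 − 0.1159) = 0.359978
t = −τ ln(…) = 27.6115 × 1.02171 = 28.2110 min.

28.21 min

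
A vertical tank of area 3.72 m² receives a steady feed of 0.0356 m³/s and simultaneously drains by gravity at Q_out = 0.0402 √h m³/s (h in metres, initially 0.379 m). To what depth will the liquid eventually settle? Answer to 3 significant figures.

Mass balance (ρ constant): A dh/dt = Q_in − 0.0402 √h. At steady state dh/dt = 0:
Q_in = 0.0402 √h_ss ⇒ √h_ss = 0.0356/0.0402 = 0.88557.
h_ss = 0.88557² = 0.78424 m. (Since h₀ = 0.379 m < h_ss, the level will rise toward this value.)

0.784 m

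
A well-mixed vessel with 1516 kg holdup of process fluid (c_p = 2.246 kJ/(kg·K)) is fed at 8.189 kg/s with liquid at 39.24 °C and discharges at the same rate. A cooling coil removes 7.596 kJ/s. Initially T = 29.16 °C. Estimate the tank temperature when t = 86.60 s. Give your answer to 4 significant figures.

32.77 °C

M c_p dT/dt = ṁ c_p (T_in − T) − Q̇.
Rearrange: dT/dt = (T_ss − T)/τ with τ = M/ṁ = 185.126 s and T_ss = T_in − Q̇/(ṁ c_p) = 38.8270 °C.
This is linear first-order; T(t) = T_ss + (T₀ − T_ss) e^(−t/τ).
T(86.60) = 38.8270 + (-9.66701)·e^(−86.60/185.126) = 38.8270 + (-9.66701)·0.626386 = 32.7717 °C.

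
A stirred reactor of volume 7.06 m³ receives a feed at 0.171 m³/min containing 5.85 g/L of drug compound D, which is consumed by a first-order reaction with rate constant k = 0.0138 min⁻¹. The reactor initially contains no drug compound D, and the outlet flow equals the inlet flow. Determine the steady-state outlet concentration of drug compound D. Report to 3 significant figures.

3.73 g/L

Species balance: V dC/dt = Q C_in − Q C − k V C.
Steady state (dC/dt = 0): C_ss = Q C_in/(Q + kV) = C_in/(1 + kV/Q).
C_ss = 0.171·5.85/(0.171 + 0.0138·7.06) = 1.0004/0.26843 = 3.7267 g/L.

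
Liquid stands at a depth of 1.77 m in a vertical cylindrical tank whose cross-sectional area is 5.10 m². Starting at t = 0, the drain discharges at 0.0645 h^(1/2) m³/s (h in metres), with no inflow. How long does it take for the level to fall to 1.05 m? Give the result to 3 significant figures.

Volume balance on the tank: A dh/dt = −0.0645 √h.
∫ h^(−1/2) dh = −(0.0645/A) ∫ dt, giving 2√h = 2√h₀ − (0.0645/A) t.
t = 2A(√h₀ − √h)/0.0645 = 2·5.10·(√1.77 − √1.05)/0.0645
  = 10.200 × (1.3304 − 1.0247) / 0.0645 = 48.346 s.

48.3 s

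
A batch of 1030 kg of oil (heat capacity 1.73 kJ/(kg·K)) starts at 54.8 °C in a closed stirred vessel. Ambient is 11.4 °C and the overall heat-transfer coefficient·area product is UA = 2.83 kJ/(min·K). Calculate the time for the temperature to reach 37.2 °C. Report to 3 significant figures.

327 min

M c_p dT/dt = −UA(T − T_amb).
τ = M c_p/UA = 629.65 min; T_ss = T_amb = 11.400 °C.
T(t) = T_ss + (T₀ − T_ss)e^(−t/τ); set T = 37.2:
t = −τ ln[(T − T_ss)/(T₀ − T_ss)] = −629.65 · ln(0.59447) = 327.47 min.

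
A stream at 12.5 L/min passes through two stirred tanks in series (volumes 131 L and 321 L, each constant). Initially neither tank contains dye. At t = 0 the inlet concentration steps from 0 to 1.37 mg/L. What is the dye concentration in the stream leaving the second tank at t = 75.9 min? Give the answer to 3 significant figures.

Species balance on tank i: dCᵢ/dt = (Cᵢ₋₁ − Cᵢ)/τᵢ with τᵢ = Vᵢ/Q.
τ₁ = 131/12.5 = 10.480 min; τ₂ = 321/12.5 = 25.680 min.
Solving the cascade with C₁(0)=C₂(0)=0 gives C₂(t) = C_in[1 − (τ₁ e^(−t/τ₁) − τ₂ e^(−t/τ₂))/(τ₁ − τ₂)].
At t = 75.9: e^(−t/τ₁) = 0.00071562, e^(−t/τ₂) = 0.052047.
C₂ = 1.37·[1 − (10.480·0.00071562 − 25.680·0.052047)/(-15.200)] = 1.37·0.91256 = 1.2502 mg/L.

1.25 mg/L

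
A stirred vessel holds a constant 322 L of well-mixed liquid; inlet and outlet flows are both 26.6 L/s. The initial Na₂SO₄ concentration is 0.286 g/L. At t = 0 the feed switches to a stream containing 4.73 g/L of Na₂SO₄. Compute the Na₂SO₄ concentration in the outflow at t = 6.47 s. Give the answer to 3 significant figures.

2.13 g/L

Mass balance on the solute (V constant): V dC/dt = Q(C_in − C).
Rewrite as dC/dt + C/τ = C_in/τ, τ = V/Q = 12.105 s.
Solution: C(t) = C_in + (C₀ − C_in) e^(−t/τ).
C(6.47) = 4.73 + (0.286 − 4.73)·e^(−6.47/12.105) = 4.73 + (-4.4440)·0.58597 = 2.1259 g/L.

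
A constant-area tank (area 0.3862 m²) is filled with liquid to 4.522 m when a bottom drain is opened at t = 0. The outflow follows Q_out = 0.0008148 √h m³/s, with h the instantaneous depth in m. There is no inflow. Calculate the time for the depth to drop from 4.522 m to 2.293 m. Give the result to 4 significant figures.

Volume balance on the tank: A dh/dt = −0.0008148 √h.
Separate and integrate: 2(√h − √h₀) = −(0.0008148/A) t.
t = 2A(√h₀ − √h)/0.0008148 = 2·0.3862·(√4.522 − √2.293)/0.0008148
  = 0.772400 × (2.12650 − 1.51427) / 0.0008148 = 580.375 s.

580.4 s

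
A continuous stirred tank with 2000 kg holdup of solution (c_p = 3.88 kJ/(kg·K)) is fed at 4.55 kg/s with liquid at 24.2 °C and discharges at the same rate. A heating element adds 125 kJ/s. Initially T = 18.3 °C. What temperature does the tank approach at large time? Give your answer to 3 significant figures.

Heat balance on the well-mixed liquid: M c_p dT/dt = ṁ c_p (T_in − T) + 125.
At steady state dT/dt = 0 ⇒ T_ss = T_in + Q̇/(ṁ c_p) = 24.2 + 125/(4.55·3.88) = 31.281 °C.

31.3 °C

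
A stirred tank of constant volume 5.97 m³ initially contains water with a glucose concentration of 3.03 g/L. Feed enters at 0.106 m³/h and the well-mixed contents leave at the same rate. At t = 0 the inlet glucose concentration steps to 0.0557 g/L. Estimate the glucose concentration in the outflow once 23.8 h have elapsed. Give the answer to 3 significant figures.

2.00 g/L

Species balance on the tank: V dC/dt = Q(C_in − C).
Rewrite as dC/dt + C/τ = C_in/τ, τ = V/Q = 56.321 h.
Integrating: C(t) = C_in + (C₀ − C_in) e^(−t/τ).
C(23.8) = 0.0557 + (3.03 − 0.0557)·e^(−23.8/56.321) = 0.0557 + (2.9743)·0.65535 = 2.0049 g/L.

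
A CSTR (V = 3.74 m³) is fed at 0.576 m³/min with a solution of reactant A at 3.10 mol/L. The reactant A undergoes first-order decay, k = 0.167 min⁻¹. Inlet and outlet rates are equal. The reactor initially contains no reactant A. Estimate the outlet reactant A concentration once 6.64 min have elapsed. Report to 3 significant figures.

V dC/dt = Q(C_in − C) − k V C.
This is linear with rate a = Q/V + k = 0.32101 min⁻¹.
C_ss = Q C_in/(Q + kV) = 1.4873 mol/L; C(t) = C_ss + (C₀ − C_ss) e^(−a t).
C(6.64) = 1.4873 + (-1.4873)·e^(−0.32101·6.64) = 1.4873 + (-1.4873)·0.11866 = 1.3108 mol/L.

1.31 mol/L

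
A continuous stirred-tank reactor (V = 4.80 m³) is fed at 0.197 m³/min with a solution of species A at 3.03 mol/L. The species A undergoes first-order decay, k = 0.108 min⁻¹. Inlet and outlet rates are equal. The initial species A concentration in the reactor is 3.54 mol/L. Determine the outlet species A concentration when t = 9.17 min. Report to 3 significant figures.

1.52 mol/L

V dC/dt = Q(C_in − C) − k V C.
dC/dt = (Q/V) C_in − (Q/V + k) C; effective rate a = Q/V + k = 0.041042 + 0.108 = 0.14904 min⁻¹.
C_ss = Q C_in/(Q + kV) = 0.83437 mol/L; C(t) = C_ss + (C₀ − C_ss) e^(−a t).
C(9.17) = 0.83437 + (2.7056)·e^(−0.14904·9.17) = 0.83437 + (2.7056)·0.25494 = 1.5242 mol/L.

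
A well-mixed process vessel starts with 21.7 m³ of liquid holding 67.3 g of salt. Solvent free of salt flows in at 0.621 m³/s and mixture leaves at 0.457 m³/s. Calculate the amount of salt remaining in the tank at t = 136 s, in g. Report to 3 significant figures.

9.39 g

Total volume: dV/dt = Q_in − Q_out = 0.16400 m³/s, so V(t) = 21.7 + 0.16400 t and V(136) = 44.004 m³.
Species balance (pure solvent in): dm/dt = −Q_out · m/V(t).
dm/m = −Q_out dt/(V₀ + 0.16400 t); integrating gives ln(m/m₀) = −(Q_out/(Q_in−Q_out)) ln(V/V₀).
m = m₀ (V₀/V)^(Q_out/(Q_in−Q_out)) = 67.3 × (21.7/44.004)^(2.7866) = 9.3852 g.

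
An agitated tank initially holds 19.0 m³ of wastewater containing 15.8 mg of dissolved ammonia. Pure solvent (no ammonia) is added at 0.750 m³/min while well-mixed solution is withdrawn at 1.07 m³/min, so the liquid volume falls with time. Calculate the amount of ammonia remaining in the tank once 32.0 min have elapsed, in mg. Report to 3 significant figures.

1.19 mg

Total volume: dV/dt = Q_in − Q_out = -0.32000 m³/min, so V(t) = 19.0 − 0.32000 t and V(32.0) = 8.7600 m³.
No ammonia enters, so dm/dt = −Q_out · (m/V).
dm/m = −Q_out dt/(V₀ − 0.32000 t); integrating gives ln(m/m₀) = −(Q_out/(Q_in−Q_out)) ln(V/V₀).
m = m₀ (V₀/V)^(Q_out/(Q_in−Q_out)) = 15.8 × (19.0/8.7600)^(-3.3437) = 1.1867 mg.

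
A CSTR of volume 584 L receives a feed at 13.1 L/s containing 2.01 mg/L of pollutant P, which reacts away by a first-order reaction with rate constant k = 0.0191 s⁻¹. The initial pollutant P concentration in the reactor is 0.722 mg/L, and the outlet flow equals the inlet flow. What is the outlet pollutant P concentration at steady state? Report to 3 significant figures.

Species balance: V dC/dt = Q C_in − Q C − k V C.
Steady state (dC/dt = 0): C_ss = Q C_in/(Q + kV) = C_in/(1 + kV/Q).
C_ss = 13.1·2.01/(13.1 + 0.0191·584) = 26.331/24.254 = 1.0856 mg/L.

1.09 mg/L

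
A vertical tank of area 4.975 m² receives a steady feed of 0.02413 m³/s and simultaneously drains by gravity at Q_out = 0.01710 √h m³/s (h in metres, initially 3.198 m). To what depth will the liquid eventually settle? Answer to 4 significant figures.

1.991 m

Level balance: A dh/dt = 0.02413 − 0.01710 √h. Setting dh/dt = 0:
Q_in = 0.01710 √h_ss ⇒ √h_ss = 0.02413/0.01710 = 1.41111.
h_ss = 1.41111² = 1.99123 m. (Since h₀ = 3.198 m > h_ss, the level will fall toward this value.)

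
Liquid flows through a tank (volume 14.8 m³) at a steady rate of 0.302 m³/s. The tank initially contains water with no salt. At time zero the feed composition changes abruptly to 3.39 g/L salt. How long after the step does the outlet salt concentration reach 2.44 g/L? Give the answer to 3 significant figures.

Accumulation = in − out for the solute gives V dC/dt = Q(C_in − C), so τ = V/Q = 49.007 s.
C(t) = C_in + (C₀ − C_in) e^(−t/τ). Set C = 2.44 and solve for t:
e^(−t/τ) = (C − C_in)/(C₀ − C_in) = (2.44 − 3.39)/(0 − 3.39) = 0.28024
t = −τ ln(…) = 49.007 × 1.2721 = 62.342 s.

62.3 s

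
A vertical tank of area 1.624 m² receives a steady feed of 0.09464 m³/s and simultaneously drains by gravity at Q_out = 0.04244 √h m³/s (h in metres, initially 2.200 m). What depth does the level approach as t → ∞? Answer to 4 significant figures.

4.973 m

Volume balance on the tank: A dh/dt = Q_in − 0.04244 √h. At steady state dh/dt = 0:
Q_in = 0.04244 √h_ss ⇒ √h_ss = 0.09464/0.04244 = 2.22997.
h_ss = 2.22997² = 4.97277 m. (Since h₀ = 2.200 m < h_ss, the level will rise toward this value.)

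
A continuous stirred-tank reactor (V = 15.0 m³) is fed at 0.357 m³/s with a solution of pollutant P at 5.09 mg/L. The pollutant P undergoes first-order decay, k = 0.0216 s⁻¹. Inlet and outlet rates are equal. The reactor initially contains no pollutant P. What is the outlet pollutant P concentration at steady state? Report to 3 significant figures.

Species balance: V dC/dt = Q C_in − Q C − k V C.
Steady state (dC/dt = 0): C_ss = Q C_in/(Q + kV) = C_in/(1 + kV/Q).
C_ss = 0.357·5.09/(0.357 + 0.0216·15.0) = 1.8171/0.68100 = 2.6683 mg/L.

2.67 mg/L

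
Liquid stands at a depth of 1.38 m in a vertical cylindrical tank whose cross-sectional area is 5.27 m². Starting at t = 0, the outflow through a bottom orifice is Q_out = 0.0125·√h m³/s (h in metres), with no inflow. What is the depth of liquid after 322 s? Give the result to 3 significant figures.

0.629 m

With no inflow, A dh/dt = −0.0125 √h.
Separate and integrate: 2(√h − √h₀) = −(0.0125/A) t.
√h = √1.38 − 0.0125·322/(2·5.27) = 1.1747 − 0.38188 = 0.79286.
h = 0.79286² = 0.62862 m.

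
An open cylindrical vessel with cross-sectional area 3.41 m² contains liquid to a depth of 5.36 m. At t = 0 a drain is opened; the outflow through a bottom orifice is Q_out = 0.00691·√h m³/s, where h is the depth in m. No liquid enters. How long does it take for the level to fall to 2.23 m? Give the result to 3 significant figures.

811 s

A dh/dt = −Q_out = −0.00691 √h.
Separate and integrate: 2(√h − √h₀) = −(0.00691/A) t.
t = 2A(√h₀ − √h)/0.00691 = 2·3.41·(√5.36 − √2.23)/0.00691
  = 6.8200 × (2.3152 − 1.4933) / 0.00691 = 811.14 s.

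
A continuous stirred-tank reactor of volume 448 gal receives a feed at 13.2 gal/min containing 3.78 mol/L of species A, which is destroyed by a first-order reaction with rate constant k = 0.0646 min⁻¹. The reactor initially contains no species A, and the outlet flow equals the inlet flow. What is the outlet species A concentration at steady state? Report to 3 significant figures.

1.18 mol/L

Species balance: V dC/dt = Q C_in − Q C − k V C.
At steady state: 0 = Q C_in − (Q + kV) C_ss, so C_ss = Q C_in/(Q + kV).
C_ss = 13.2·3.78/(13.2 + 0.0646·448) = 49.896/42.141 = 1.1840 mol/L.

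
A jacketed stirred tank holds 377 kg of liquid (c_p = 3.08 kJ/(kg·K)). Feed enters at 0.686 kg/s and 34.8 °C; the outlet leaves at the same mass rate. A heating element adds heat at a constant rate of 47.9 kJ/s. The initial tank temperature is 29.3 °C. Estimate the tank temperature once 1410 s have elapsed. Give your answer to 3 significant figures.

55.3 °C

M c_p dT/dt = ṁ c_p (T_in − T) + Q̇.
τ = M/ṁ = 549.56 s; T_ss = T_in + Q̇/(ṁ c_p) = 34.8 + 47.9/(0.686·3.08) = 57.470 °C.
Integrating: T(t) = T_ss + (T₀ − T_ss) e^(−t/τ).
T(1410) = 57.470 + (-28.170)·e^(−1410/549.56) = 57.470 + (-28.170)·0.076867 = 55.305 °C.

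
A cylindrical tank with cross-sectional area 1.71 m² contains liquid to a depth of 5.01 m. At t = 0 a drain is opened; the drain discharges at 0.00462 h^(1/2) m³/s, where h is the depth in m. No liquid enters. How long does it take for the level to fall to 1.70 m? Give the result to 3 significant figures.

692 s

Unsteady balance on liquid volume: A dh/dt = −0.00462 √h.
Separate and integrate: 2(√h − √h₀) = −(0.00462/A) t.
t = 2A(√h₀ − √h)/0.00462 = 2·1.71·(√5.01 − √1.70)/0.00462
  = 3.4200 × (2.2383 − 1.3038) / 0.00462 = 691.74 s.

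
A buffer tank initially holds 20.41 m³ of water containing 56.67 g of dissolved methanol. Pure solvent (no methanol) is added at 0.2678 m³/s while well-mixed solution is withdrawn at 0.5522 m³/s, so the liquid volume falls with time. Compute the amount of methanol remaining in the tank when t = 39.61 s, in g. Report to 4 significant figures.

11.92 g

Let m(t) be the amount of methanol. Volume: V(t) = V₀ + (Q_in − Q_out) t = 20.41 − 0.284400 t; V(39.61) = 9.14492 m³.
Solute balance: dm/dt = 0 − Q_out C = −Q_out m/V(t).
Separate: dm/m = −Q_out dt/V(t) ⇒ ln(m/m₀) = −(Q_out/(Q_in−Q_out)) ln(V/V₀).
m = m₀ (V₀/V)^(Q_out/(Q_in−Q_out)) = 56.67 × (20.41/9.14492)^(-1.94163) = 11.9228 g.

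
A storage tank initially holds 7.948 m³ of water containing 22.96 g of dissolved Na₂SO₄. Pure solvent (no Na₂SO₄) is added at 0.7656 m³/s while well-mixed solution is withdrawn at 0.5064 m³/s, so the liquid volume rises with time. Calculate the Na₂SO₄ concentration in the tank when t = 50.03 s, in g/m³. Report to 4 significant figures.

Let m(t) be the amount of Na₂SO₄. Volume: V(t) = V₀ + (Q_in − Q_out) t = 7.948 + 0.259200 t; V(50.03) = 20.9158 m³.
Solute balance: dm/dt = 0 − Q_out C = −Q_out m/V(t).
dm/m = −Q_out dt/(V₀ + 0.259200 t); integrating gives ln(m/m₀) = −(Q_out/(Q_in−Q_out)) ln(V/V₀).
m = m₀ (V₀/V)^(Q_out/(Q_in−Q_out)) = 22.96 × (7.948/20.9158)^(1.95370) = 3.46732 g.
C = m/V = 3.46732/20.9158 = 0.165775 g/m³.

0.1658 g/m³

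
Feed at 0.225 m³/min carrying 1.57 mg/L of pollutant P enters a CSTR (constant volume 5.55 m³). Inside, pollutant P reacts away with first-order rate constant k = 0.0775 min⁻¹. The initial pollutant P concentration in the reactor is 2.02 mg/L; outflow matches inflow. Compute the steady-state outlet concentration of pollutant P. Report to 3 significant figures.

0.539 mg/L

Accumulation = in − out − consumed: V dC/dt = Q C_in − Q C − k V C.
At steady state: 0 = Q C_in − (Q + kV) C_ss, so C_ss = Q C_in/(Q + kV).
C_ss = 0.225·1.57/(0.225 + 0.0775·5.55) = 0.35325/0.65512 = 0.53921 mg/L.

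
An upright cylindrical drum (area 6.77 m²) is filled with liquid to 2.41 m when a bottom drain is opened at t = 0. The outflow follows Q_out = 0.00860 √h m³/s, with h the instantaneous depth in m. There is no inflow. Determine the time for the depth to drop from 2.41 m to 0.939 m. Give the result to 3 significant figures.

919 s

A dh/dt = −Q_out = −0.00860 √h.
∫ h^(−1/2) dh = −(0.00860/A) ∫ dt, giving 2√h = 2√h₀ − (0.00860/A) t.
t = 2A(√h₀ − √h)/0.00860 = 2·6.77·(√2.41 − √0.939)/0.00860
  = 13.540 × (1.5524 − 0.96902) / 0.00860 = 918.51 s.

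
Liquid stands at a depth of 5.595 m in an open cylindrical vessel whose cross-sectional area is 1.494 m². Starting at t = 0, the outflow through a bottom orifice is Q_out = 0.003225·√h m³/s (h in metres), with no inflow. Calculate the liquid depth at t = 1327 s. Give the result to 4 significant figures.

With no inflow, A dh/dt = −0.003225 √h.
This is separable: 2 d(√h)/dt = −0.003225/A, so √h = √h₀ − (0.003225/(2A)) t.
√h = √5.595 − 0.003225·1327/(2·1.494) = 2.36538 − 1.43225 = 0.933121.
h = 0.933121² = 0.870715 m.

0.8707 m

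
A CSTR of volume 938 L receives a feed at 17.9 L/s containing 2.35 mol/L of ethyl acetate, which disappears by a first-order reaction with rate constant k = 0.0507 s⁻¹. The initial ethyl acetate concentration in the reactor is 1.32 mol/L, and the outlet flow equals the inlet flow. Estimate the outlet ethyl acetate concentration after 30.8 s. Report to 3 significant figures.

0.722 mol/L

V dC/dt = Q(C_in − C) − k V C.
This is linear with rate a = Q/V + k = 0.069783 s⁻¹.
C_ss = Q C_in/(Q + kV) = 0.64264 mol/L; C(t) = C_ss + (C₀ − C_ss) e^(−a t).
C(30.8) = 0.64264 + (0.67736)·e^(−0.069783·30.8) = 0.64264 + (0.67736)·0.11656 = 0.72159 mol/L.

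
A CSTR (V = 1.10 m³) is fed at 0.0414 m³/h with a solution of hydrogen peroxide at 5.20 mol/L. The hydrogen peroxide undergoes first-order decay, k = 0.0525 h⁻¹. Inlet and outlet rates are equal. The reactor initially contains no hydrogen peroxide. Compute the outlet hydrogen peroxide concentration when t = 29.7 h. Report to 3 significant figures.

Species balance: V dC/dt = Q C_in − Q C − k V C.
dC/dt = (Q/V) C_in − (Q/V + k) C; effective rate a = Q/V + k = 0.037636 + 0.0525 = 0.090136 h⁻¹.
C_ss = Q C_in/(Q + kV) = 2.1713 mol/L; C(t) = C_ss + (C₀ − C_ss) e^(−a t).
C(29.7) = 2.1713 + (-2.1713)·e^(−0.090136·29.7) = 2.1713 + (-2.1713)·0.068766 = 2.0219 mol/L.

2.02 mol/L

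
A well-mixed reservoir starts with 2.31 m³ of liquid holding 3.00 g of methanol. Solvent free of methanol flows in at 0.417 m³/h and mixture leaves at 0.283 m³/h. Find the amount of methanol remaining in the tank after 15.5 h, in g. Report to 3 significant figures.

0.774 g

Total volume: dV/dt = Q_in − Q_out = 0.13400 m³/h, so V(t) = 2.31 + 0.13400 t and V(15.5) = 4.3870 m³.
Solute balance: dm/dt = 0 − Q_out C = −Q_out m/V(t).
Separate: dm/m = −Q_out dt/V(t) ⇒ ln(m/m₀) = −(Q_out/(Q_in−Q_out)) ln(V/V₀).
m = m₀ (V₀/V)^(Q_out/(Q_in−Q_out)) = 3.00 × (2.31/4.3870)^(2.1119) = 0.77416 g.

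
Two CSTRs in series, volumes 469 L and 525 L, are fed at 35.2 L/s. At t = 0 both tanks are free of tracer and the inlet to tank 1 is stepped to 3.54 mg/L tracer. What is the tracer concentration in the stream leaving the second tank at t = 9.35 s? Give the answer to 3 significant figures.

0.506 mg/L

Each tank obeys Vᵢ dCᵢ/dt = Q(Cᵢ₋₁ − Cᵢ), so τᵢ = Vᵢ/Q.
τ₁ = 469/35.2 = 13.324 s; τ₂ = 525/35.2 = 14.915 s.
Solving the cascade with C₁(0)=C₂(0)=0 gives C₂(t) = C_in[1 − (τ₁ e^(−t/τ₁) − τ₂ e^(−t/τ₂))/(τ₁ − τ₂)].
At t = 9.35: e^(−t/τ₁) = 0.49572, e^(−t/τ₂) = 0.53425.
C₂ = 3.54·[1 − (13.324·0.49572 − 14.915·0.53425)/(-1.5909)] = 3.54·0.14306 = 0.50644 mg/L.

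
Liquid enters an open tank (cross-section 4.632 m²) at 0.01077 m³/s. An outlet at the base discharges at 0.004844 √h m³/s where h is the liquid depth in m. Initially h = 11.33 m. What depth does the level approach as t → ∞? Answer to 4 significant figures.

Level balance: A dh/dt = 0.01077 − 0.004844 √h. Setting dh/dt = 0:
Q_in = 0.004844 √h_ss ⇒ √h_ss = 0.01077/0.004844 = 2.22337.
h_ss = 2.22337² = 4.94337 m. (Since h₀ = 11.33 m > h_ss, the level will fall toward this value.)

4.943 m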